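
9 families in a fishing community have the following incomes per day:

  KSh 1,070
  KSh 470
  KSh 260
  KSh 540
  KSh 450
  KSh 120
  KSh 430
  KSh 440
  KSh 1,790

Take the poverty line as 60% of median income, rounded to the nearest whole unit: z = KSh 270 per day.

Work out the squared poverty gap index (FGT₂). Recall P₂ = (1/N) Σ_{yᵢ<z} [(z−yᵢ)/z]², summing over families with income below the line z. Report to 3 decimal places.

Below the line: KSh 120, KSh 260 (q = 2 of N = 9).
Shortfall ratios: (270−120)/270 = 0.5556; (270−260)/270 = 0.0370.
Squared: 0.3086; 0.0014.
Sum = 0.310014; P₂ = 0.310014 / 9 = 0.034.

0.034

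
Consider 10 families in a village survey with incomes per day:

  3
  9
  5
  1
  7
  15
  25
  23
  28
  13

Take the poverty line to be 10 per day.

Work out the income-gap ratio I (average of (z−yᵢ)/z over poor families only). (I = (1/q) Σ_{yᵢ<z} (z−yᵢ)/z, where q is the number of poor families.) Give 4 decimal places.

0.5000

Poor units: 1, 3, 5, 7, 9 (q = 5 of N = 10).
Shortfall ratios (z−y)/z: 0.9000, 0.7000, 0.5000, 0.3000, 0.1000; sum = 2.500000.
The income-gap ratio divides by q (the poor only): 2.500000 / 5 = 0.5000.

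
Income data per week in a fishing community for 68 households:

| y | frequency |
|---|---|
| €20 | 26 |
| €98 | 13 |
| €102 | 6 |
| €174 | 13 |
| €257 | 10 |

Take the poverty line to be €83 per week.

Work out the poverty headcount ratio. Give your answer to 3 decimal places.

0.382

26 of the 68 households have income below €83.
H = 26/68 = 0.382.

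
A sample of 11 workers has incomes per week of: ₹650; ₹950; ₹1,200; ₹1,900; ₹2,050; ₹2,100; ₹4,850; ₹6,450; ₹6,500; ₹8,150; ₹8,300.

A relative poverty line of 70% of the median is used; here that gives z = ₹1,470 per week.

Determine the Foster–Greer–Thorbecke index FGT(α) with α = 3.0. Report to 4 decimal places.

0.0204

Below the line: ₹650, ₹950, ₹1,200 (q = 3 of N = 11).
Shortfall ratios: (1470−650)/1470 = 0.5578; (1470−950)/1470 = 0.3537; (1470−1200)/1470 = 0.1837.
Raised to α = 3.0: 0.17358; 0.04426; 0.00620.
Sum = 0.224037; FGT(3.0) = 0.224037 / 11 = 0.0204.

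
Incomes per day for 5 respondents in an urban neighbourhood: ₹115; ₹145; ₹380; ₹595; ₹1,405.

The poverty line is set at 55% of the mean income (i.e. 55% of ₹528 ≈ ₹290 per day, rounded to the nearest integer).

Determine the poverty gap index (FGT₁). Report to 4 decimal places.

Incomes under z: ₹115, ₹145 (q = 2 of N = 5).
Shortfall ratios: (290−115)/290 = 0.6034; (290−145)/290 = 0.5000.
Sum of shortfalls = 1.103448; P₁ averages over all N: 1.103448 / 5 = 0.2207.

0.2207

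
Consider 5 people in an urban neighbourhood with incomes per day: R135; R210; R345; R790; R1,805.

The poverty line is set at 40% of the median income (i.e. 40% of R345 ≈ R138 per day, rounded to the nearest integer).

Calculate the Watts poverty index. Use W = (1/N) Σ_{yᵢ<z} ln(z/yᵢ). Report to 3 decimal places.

0.004

Poor units: R135 (q = 1 of N = 5).
Log shortfalls: ln(138/135) = 0.0220.
W = 0.021979 / 5 = 0.004.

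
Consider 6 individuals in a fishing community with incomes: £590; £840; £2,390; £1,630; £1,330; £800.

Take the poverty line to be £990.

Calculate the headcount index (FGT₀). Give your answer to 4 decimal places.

3 of the 6 individuals have income below £990.
H = 3/6 = 0.5000.

0.5000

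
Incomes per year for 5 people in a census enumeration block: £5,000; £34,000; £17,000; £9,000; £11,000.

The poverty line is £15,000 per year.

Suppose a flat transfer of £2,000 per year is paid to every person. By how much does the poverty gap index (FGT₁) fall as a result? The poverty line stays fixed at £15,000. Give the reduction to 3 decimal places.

0.080

Before: below the line — £5,000, £9,000, £11,000; poverty gap index (FGT₁) = 0.26667.
After the £2,000 transfer: below the line — £7,000, £11,000, £13,000; poverty gap index (FGT₁) = 0.18667.
Reduction = 0.26667 − 0.18667 = 0.080.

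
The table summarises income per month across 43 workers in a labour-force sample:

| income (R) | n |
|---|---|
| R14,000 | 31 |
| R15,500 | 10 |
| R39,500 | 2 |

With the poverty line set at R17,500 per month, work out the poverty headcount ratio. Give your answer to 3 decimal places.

0.953

41 of the 43 workers have income below R17,500.
H = 41/43 = 0.953.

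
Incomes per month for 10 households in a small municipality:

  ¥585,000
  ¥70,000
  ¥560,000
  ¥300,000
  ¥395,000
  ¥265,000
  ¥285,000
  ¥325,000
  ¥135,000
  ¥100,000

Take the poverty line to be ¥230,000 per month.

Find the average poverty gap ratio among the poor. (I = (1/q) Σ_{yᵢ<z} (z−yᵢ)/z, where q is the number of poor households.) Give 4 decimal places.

0.5580

Poor units: ¥70,000, ¥100,000, ¥135,000 (q = 3 of N = 10).
Shortfall ratios (z−y)/z: 0.6957, 0.5652, 0.4130; sum = 1.673913.
The income-gap ratio divides by q (the poor only): 1.673913 / 3 = 0.5580.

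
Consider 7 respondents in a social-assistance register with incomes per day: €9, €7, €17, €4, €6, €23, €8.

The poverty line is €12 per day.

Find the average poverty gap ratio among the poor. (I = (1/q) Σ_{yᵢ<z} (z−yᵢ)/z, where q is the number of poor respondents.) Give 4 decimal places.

0.4333

Poor units: €4, €6, €7, €8, €9 (q = 5 of N = 7).
Relative gaps: 0.6667, 0.5000, 0.4167, 0.3333, 0.2500; sum = 2.166667.
I averages over the q = 5 poor units only: 2.166667 / 5 = 0.4333.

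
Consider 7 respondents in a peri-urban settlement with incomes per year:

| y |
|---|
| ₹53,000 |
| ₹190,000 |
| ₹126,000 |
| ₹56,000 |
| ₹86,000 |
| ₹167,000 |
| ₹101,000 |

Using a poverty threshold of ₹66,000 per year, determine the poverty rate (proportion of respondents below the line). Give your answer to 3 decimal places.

0.286

2 of the 7 respondents have income below ₹66,000.
H = 2/7 = 0.286.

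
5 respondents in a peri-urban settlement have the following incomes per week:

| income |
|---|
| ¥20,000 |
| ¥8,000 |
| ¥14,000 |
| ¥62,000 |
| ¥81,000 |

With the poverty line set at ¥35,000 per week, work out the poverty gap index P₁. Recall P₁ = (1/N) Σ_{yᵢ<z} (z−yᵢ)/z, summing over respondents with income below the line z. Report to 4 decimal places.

Below z: ¥8,000, ¥14,000, ¥20,000 (q = 3 of N = 5).
Normalized shortfalls: (35000−8000)/35000 = 0.7714; (35000−14000)/35000 = 0.6000; (35000−20000)/35000 = 0.4286.
Sum of shortfalls = 1.800000; P₁ averages over all N: 1.800000 / 5 = 0.3600.

0.3600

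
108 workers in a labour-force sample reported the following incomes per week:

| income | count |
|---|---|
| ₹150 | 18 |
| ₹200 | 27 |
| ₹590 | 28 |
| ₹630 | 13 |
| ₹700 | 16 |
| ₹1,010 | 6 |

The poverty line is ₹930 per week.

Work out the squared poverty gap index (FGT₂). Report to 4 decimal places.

0.3275

Poor units: 18×₹150, 27×₹200, 28×₹590, 13×₹630, 16×₹700 (q = 102 of N = 108).
Normalized shortfalls: (930−150)/930 = 0.8387 (×18); (930−200)/930 = 0.7849 (×27); (930−590)/930 = 0.3656 (×28); (930−630)/930 = 0.3226 (×13); (930−700)/930 = 0.2473 (×16).
Squared: 0.7034 (×18); 0.6161 (×27); 0.1337 (×28); 0.1041 (×13); 0.0612 (×16).
Sum = 35.371372; P₂ = 35.371372 / 108 = 0.3275.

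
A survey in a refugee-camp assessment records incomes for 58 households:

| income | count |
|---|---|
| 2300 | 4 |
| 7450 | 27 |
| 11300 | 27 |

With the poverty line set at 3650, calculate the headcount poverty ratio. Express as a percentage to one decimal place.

4 of the 58 households have income below 3650.
H = 4/58 = 6.9%.

6.9%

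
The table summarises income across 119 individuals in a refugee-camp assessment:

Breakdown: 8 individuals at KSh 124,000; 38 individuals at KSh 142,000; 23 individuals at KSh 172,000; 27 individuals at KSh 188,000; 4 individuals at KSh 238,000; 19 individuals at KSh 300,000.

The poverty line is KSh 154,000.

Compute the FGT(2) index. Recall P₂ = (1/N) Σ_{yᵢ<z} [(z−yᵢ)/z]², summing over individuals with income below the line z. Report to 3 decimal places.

0.004

Below the line: 8×KSh 124,000, 38×KSh 142,000 (q = 46 of N = 119).
Relative gaps: (154000−124000)/154000 = 0.1948 (×8); (154000−142000)/154000 = 0.0779 (×38).
Squared: 0.0379 (×8); 0.0061 (×38).
Sum = 0.534323; P₂ = 0.534323 / 119 = 0.004.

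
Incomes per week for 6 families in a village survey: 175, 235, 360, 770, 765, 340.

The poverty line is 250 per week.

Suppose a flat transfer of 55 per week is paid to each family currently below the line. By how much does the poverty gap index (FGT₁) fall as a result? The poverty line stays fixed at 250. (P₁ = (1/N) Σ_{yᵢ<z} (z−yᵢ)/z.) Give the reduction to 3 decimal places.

0.047

Before: below the line — 175, 235; poverty gap index (FGT₁) = 0.06000.
After the 55 transfer: below the line — 230; poverty gap index (FGT₁) = 0.01333.
Reduction = 0.06000 − 0.01333 = 0.047.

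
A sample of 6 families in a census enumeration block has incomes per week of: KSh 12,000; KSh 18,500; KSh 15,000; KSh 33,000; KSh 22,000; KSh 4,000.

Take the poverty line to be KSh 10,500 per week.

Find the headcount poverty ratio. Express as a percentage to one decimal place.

16.7%

1 of the 6 families have income below KSh 10,500.
H = 1/6 = 16.7%.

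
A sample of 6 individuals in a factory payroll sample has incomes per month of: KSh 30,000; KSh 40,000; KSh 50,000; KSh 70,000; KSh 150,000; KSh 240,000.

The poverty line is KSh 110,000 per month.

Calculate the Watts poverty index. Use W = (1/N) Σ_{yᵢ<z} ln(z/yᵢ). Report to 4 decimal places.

Poor units: KSh 30,000, KSh 40,000, KSh 50,000, KSh 70,000 (q = 4 of N = 6).
Log shortfalls: ln(110000/30000) = 1.2993; ln(110000/40000) = 1.0116; ln(110000/50000) = 0.7885; ln(110000/70000) = 0.4520.
W = 3.551326 / 6 = 0.5919.

0.5919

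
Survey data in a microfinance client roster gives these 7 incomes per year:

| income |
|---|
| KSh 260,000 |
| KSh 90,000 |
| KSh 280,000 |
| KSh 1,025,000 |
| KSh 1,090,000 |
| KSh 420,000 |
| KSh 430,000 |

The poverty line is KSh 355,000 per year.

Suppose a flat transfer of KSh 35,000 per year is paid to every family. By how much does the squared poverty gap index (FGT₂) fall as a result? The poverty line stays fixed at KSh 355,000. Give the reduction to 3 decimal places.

Before: below the line — KSh 90,000, KSh 260,000, KSh 280,000; squared poverty gap index (FGT₂) = 0.09621.
After the KSh 35,000 transfer: below the line — KSh 125,000, KSh 295,000, KSh 315,000; squared poverty gap index (FGT₂) = 0.06586.
Reduction = 0.09621 − 0.06586 = 0.030.

0.030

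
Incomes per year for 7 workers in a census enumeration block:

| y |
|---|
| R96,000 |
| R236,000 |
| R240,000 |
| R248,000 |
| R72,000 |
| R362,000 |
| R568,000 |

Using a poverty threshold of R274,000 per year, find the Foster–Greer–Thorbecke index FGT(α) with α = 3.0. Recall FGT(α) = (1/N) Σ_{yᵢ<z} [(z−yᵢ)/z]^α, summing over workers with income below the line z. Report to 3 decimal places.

Below the line: R72,000, R96,000, R236,000, R240,000, R248,000 (q = 5 of N = 7).
Gap ratios (z−y)/z: (274000−72000)/274000 = 0.7372; (274000−96000)/274000 = 0.6496; (274000−236000)/274000 = 0.1387; (274000−240000)/274000 = 0.1241; (274000−248000)/274000 = 0.0949.
Raised to α = 3.0: 0.40068; 0.27416; 0.00267; 0.00191; 0.00085.
Sum = 0.680280; FGT(3.0) = 0.680280 / 7 = 0.097.

0.097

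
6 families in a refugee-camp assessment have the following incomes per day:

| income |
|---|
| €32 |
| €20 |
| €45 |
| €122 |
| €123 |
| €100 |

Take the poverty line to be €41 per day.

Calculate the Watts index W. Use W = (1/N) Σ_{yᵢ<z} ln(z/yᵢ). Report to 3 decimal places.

Below the line: €20, €32 (q = 2 of N = 6).
Log gaps: ln(41/20) = 0.7178; ln(41/32) = 0.2478.
W = 0.965676 / 6 = 0.161.

0.161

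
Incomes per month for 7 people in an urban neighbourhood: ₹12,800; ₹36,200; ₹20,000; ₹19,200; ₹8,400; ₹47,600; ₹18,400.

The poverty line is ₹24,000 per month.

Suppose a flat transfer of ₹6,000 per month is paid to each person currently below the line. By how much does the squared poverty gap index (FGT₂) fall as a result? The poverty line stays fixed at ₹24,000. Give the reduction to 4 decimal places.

0.0794

Before: below the line — ₹8,400, ₹12,800, ₹18,400, ₹19,200, ₹20,000; squared poverty gap index (FGT₂) = 0.108929.
After the ₹6,000 transfer: below the line — ₹14,400, ₹18,800; squared poverty gap index (FGT₂) = 0.029563.
Reduction = 0.108929 − 0.029563 = 0.0794.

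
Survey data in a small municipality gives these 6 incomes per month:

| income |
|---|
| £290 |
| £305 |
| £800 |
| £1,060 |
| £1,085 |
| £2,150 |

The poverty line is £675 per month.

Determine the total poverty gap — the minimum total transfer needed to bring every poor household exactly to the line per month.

£755

Incomes under z: £290, £305 (q = 2 of N = 6).
Individual gaps: 675−290 = 385; 675−305 = 370.
Aggregate gap = £755.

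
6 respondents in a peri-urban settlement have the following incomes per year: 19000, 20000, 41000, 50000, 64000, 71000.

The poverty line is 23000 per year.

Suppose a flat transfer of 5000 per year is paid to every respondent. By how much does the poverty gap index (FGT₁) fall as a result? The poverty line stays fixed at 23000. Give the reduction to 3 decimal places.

Before: below the line — 19000, 20000; poverty gap index (FGT₁) = 0.05072.
After the 5000 transfer: below the line — none; poverty gap index (FGT₁) = 0.00000.
Reduction = 0.05072 − 0.00000 = 0.051.

0.051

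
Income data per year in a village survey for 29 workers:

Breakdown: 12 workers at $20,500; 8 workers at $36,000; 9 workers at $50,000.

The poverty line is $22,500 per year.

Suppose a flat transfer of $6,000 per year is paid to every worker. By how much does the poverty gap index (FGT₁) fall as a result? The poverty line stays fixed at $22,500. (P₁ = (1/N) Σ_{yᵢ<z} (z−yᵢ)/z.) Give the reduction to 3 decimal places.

Before: below the line — 12×$20,500; poverty gap index (FGT₁) = 0.03678.
After the $6,000 transfer: below the line — none; poverty gap index (FGT₁) = 0.00000.
Reduction = 0.03678 − 0.00000 = 0.037.

0.037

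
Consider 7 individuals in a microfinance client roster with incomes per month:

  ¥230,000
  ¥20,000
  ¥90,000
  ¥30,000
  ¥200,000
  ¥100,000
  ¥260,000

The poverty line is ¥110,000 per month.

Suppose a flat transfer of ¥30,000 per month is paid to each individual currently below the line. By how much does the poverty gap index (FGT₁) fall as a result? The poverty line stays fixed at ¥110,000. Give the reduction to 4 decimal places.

Before: below the line — ¥20,000, ¥30,000, ¥90,000, ¥100,000; poverty gap index (FGT₁) = 0.259740.
After the ¥30,000 transfer: below the line — ¥50,000, ¥60,000; poverty gap index (FGT₁) = 0.142857.
Reduction = 0.259740 − 0.142857 = 0.1169.

0.1169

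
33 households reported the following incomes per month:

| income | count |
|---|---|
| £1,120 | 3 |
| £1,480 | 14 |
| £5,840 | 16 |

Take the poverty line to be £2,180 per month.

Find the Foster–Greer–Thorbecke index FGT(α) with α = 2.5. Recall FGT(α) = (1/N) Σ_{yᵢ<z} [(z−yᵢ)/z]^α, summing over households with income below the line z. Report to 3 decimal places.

0.040

Below z: 3×£1,120, 14×£1,480 (q = 17 of N = 33).
Relative gaps: (2180−1120)/2180 = 0.4862 (×3); (2180−1480)/2180 = 0.3211 (×14).
Raised to α = 2.5: 0.16486 (×3); 0.05843 (×14).
Sum = 1.312549; FGT(2.5) = 1.312549 / 33 = 0.040.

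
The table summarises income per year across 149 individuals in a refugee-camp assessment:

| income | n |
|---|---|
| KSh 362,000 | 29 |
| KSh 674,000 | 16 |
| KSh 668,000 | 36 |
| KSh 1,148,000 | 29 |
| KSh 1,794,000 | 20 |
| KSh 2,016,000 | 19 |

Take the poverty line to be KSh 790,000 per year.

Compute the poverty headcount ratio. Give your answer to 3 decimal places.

0.544

81 of the 149 individuals have income below KSh 790,000.
H = 81/149 = 0.544.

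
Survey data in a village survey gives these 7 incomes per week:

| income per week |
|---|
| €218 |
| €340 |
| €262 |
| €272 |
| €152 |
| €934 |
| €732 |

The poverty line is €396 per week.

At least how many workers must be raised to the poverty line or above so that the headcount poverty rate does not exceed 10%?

5

Currently q = 5 of N = 7 are below the line (H = 0.714).
A headcount ratio of at most 10% allows at most ⌊0.10 × 7⌋ = 0 poor workers.
So at least 5 − 0 = 5 must be lifted.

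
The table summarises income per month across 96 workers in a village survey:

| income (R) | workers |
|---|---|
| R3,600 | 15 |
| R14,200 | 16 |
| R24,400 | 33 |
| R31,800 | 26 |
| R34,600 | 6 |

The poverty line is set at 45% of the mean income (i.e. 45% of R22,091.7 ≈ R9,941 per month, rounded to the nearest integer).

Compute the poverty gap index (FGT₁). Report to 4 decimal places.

0.0997

Below the line: 15×R3,600 (q = 15 of N = 96).
Gap ratios (z−y)/z: (9941−3600)/9941 = 0.6379 (×15).
Σ = 9.567951. Dividing by the full population N = 96 gives P₁ = 0.0997.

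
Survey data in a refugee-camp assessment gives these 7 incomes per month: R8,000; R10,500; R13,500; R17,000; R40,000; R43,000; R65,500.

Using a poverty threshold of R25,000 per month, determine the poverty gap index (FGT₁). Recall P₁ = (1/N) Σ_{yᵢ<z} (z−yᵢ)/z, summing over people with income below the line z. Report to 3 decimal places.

Below z: R8,000, R10,500, R13,500, R17,000 (q = 4 of N = 7).
Normalized shortfalls: (25000−8000)/25000 = 0.6800; (25000−10500)/25000 = 0.5800; (25000−13500)/25000 = 0.4600; (25000−17000)/25000 = 0.3200.
Σ = 2.040000. Dividing by the full population N = 7 gives P₁ = 0.291.

0.291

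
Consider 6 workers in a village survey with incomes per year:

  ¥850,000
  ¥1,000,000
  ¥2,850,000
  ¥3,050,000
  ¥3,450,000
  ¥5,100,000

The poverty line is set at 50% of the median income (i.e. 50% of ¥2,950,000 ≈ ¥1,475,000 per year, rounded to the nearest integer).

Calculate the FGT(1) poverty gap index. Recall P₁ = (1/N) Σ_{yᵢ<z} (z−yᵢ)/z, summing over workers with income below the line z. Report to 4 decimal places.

Below z: ¥850,000, ¥1,000,000 (q = 2 of N = 6).
Shortfall ratios: (1475000−850000)/1475000 = 0.4237; (1475000−1000000)/1475000 = 0.3220.
Σ = 0.745763. Dividing by the full population N = 6 gives P₁ = 0.1243.

0.1243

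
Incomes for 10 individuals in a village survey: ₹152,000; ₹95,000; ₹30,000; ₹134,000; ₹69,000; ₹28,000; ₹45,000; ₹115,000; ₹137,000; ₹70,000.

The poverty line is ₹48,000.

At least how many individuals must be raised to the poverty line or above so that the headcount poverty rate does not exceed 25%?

1

Currently q = 3 of N = 10 are below the line (H = 0.300).
A headcount ratio of at most 25% allows at most ⌊0.25 × 10⌋ = 2 poor individuals.
So at least 3 − 2 = 1 must be lifted.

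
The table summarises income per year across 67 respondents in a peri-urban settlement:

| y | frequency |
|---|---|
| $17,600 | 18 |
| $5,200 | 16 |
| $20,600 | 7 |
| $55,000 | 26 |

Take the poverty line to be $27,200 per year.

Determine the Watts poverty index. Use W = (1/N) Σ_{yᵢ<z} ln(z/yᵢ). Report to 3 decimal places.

0.541

Below the line: 16×$5,200, 18×$17,600, 7×$20,600 (q = 41 of N = 67).
Log gaps: ln(27200/5200) = 1.6546 (×16); ln(27200/17600) = 0.4353 (×18); ln(27200/20600) = 0.2779 (×7).
W = 36.254140 / 67 = 0.541.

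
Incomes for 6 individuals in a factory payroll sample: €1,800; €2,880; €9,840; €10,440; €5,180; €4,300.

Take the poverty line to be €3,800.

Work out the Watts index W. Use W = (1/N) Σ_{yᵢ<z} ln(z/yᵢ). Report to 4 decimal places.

Incomes under z: €1,800, €2,880 (q = 2 of N = 6).
Log gaps: ln(3800/1800) = 0.7472; ln(3800/2880) = 0.2772.
W = 1.024425 / 6 = 0.1707.

0.1707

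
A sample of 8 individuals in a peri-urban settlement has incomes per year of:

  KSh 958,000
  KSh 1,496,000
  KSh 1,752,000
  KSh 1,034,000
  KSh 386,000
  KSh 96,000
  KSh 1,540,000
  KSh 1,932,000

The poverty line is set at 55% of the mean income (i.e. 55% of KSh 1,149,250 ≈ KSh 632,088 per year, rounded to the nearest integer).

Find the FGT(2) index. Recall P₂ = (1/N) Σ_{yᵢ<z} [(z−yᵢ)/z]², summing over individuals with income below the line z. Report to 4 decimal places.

0.1089

Below z: KSh 96,000, KSh 386,000 (q = 2 of N = 8).
Shortfall ratios: (632088−96000)/632088 = 0.8481; (632088−386000)/632088 = 0.3893.
Squared: 0.7193; 0.1516.
Sum = 0.870886; P₂ = 0.870886 / 8 = 0.1089.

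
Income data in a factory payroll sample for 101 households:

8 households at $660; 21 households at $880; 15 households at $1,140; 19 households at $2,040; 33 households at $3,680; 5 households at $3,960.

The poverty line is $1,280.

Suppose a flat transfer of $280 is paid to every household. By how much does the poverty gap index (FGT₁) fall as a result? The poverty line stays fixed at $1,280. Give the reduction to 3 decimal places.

Before: below the line — 8×$660, 21×$880, 15×$1,140; poverty gap index (FGT₁) = 0.11959.
After the $280 transfer: below the line — 8×$940, 21×$1,160; poverty gap index (FGT₁) = 0.04053.
Reduction = 0.11959 − 0.04053 = 0.079.

0.079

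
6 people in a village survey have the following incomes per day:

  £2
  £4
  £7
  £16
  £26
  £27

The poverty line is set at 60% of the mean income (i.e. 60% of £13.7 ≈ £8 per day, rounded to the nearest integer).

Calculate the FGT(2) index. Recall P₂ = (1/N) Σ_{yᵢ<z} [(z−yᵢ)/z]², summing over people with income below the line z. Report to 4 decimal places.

0.1380

Poor units: £2, £4, £7 (q = 3 of N = 6).
Relative gaps: (8−2)/8 = 0.7500; (8−4)/8 = 0.5000; (8−7)/8 = 0.1250.
Squared: 0.5625; 0.2500; 0.0156.
Sum = 0.828125; P₂ = 0.828125 / 6 = 0.1380.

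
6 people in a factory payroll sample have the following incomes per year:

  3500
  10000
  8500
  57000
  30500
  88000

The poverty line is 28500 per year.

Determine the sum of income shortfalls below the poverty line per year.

63500

Poor units: 3500, 8500, 10000 (q = 3 of N = 6).
Individual gaps: 28500−3500 = 25000; 28500−8500 = 20000; 28500−10000 = 18500.
Aggregate gap = 63500.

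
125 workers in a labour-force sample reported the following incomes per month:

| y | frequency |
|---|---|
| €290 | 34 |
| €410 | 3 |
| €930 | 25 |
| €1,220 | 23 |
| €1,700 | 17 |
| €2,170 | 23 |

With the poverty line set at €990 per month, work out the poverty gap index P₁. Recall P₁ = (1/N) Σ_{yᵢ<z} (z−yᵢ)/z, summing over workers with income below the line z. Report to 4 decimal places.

0.2185

Poor units: 34×€290, 3×€410, 25×€930 (q = 62 of N = 125).
Gap ratios (z−y)/z: (990−290)/990 = 0.7071 (×34); (990−410)/990 = 0.5859 (×3); (990−930)/990 = 0.0606 (×25).
Sum of shortfalls = 27.313131; P₁ averages over all N: 27.313131 / 125 = 0.2185.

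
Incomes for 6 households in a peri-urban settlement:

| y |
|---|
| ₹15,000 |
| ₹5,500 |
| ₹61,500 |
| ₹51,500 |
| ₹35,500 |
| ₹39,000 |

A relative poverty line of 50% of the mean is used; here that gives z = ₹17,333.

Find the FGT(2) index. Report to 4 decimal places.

0.0807

Incomes under z: ₹5,500, ₹15,000 (q = 2 of N = 6).
Relative gaps: (17333−5500)/17333 = 0.6827; (17333−15000)/17333 = 0.1346.
Squared: 0.4661; 0.0181.
Sum = 0.484177; P₂ = 0.484177 / 6 = 0.0807.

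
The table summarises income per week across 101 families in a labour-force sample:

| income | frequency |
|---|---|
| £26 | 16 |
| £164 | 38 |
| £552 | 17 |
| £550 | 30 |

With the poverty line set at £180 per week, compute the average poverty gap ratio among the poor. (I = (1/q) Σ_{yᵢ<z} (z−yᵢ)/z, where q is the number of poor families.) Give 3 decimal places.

0.316

Incomes under z: 16×£26, 38×£164 (q = 54 of N = 101).
Relative gaps: 0.8556 (×16), 0.0889 (×38); sum = 17.066667.
I averages over the q = 54 poor units only: 17.066667 / 54 = 0.316.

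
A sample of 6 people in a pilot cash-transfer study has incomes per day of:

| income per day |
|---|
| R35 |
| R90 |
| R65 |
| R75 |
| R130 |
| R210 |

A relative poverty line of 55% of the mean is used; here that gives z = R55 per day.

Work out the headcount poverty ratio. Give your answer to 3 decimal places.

1 of the 6 people have income below R55.
H = 1/6 = 0.167.

0.167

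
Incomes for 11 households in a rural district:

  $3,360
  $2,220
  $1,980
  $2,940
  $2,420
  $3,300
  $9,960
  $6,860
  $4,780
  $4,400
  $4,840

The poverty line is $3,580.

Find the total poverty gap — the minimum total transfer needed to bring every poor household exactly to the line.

$5,260

Below the line: $1,980, $2,220, $2,420, $2,940, $3,300, $3,360 (q = 6 of N = 11).
Individual gaps: 3580−1980 = 1600; 3580−2220 = 1360; 3580−2420 = 1160; 3580−2940 = 640; 3580−3300 = 280; 3580−3360 = 220.
Aggregate gap = $5,260.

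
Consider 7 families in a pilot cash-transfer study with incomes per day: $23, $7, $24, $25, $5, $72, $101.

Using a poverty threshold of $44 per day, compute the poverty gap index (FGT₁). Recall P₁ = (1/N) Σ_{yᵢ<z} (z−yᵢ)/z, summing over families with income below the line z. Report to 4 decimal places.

Poor units: $5, $7, $23, $24, $25 (q = 5 of N = 7).
Shortfall ratios: (44−5)/44 = 0.8864; (44−7)/44 = 0.8409; (44−23)/44 = 0.4773; (44−24)/44 = 0.4545; (44−25)/44 = 0.4318.
Sum of shortfalls = 3.090909; P₁ averages over all N: 3.090909 / 7 = 0.4416.

0.4416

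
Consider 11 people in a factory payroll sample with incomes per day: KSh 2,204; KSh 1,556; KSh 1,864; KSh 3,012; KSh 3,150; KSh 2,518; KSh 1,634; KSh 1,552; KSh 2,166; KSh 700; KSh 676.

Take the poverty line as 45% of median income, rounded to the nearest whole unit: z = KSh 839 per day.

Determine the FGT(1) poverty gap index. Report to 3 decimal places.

Incomes under z: KSh 676, KSh 700 (q = 2 of N = 11).
Relative gaps: (839−676)/839 = 0.1943; (839−700)/839 = 0.1657.
Σ = 0.359952. Dividing by the full population N = 11 gives P₁ = 0.033.

0.033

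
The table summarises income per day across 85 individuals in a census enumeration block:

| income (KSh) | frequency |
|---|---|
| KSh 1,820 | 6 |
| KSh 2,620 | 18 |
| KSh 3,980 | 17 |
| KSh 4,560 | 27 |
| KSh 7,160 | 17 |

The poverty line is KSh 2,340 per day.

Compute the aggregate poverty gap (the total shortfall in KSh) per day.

Poor units: 6×KSh 1,820 (q = 6 of N = 85).
Individual gaps: 6×(2340−1820) = 3120.
Aggregate gap = KSh 3,120.

KSh 3,120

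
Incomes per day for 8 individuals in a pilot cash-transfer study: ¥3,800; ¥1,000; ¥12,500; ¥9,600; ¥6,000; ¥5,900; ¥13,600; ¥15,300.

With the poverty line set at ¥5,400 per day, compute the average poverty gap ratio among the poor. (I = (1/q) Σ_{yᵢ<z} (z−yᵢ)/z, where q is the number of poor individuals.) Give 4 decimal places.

Below z: ¥1,000, ¥3,800 (q = 2 of N = 8).
Shortfall ratios (z−y)/z: 0.8148, 0.2963; sum = 1.111111.
I averages over the q = 2 poor units only: 1.111111 / 2 = 0.5556.

0.5556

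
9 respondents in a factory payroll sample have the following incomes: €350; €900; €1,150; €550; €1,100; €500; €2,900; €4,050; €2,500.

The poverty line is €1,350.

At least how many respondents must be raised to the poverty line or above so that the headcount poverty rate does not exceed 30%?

4

Currently q = 6 of N = 9 are below the line (H = 0.667).
A headcount ratio of at most 30% allows at most ⌊0.30 × 9⌋ = 2 poor respondents.
So at least 6 − 2 = 4 must be lifted.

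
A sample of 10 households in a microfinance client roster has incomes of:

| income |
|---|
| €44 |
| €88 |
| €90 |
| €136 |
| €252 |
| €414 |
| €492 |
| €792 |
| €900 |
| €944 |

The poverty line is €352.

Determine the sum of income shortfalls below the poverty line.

€1,150

Poor units: €44, €88, €90, €136, €252 (q = 5 of N = 10).
Individual gaps: 352−44 = 308; 352−88 = 264; 352−90 = 262; 352−136 = 216; 352−252 = 100.
Aggregate gap = €1,150.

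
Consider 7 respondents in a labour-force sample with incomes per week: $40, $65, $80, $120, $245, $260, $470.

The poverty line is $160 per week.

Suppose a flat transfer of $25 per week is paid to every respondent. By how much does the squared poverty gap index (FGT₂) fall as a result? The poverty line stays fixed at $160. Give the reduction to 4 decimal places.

Before: below the line — $40, $65, $80, $120; squared poverty gap index (FGT₂) = 0.175363.
After the $25 transfer: below the line — $65, $90, $105, $145; squared poverty gap index (FGT₂) = 0.095843.
Reduction = 0.175363 − 0.095843 = 0.0795.

0.0795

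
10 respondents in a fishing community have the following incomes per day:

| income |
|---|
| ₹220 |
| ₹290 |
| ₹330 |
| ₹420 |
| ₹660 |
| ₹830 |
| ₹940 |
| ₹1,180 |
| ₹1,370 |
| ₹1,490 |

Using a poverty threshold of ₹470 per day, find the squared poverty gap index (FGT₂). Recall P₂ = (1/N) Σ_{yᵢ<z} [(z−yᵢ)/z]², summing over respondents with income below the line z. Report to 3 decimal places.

Below the line: ₹220, ₹290, ₹330, ₹420 (q = 4 of N = 10).
Relative gaps: (470−220)/470 = 0.5319; (470−290)/470 = 0.3830; (470−330)/470 = 0.2979; (470−420)/470 = 0.1064.
Squared: 0.2829; 0.1467; 0.0887; 0.0113.
Sum = 0.529651; P₂ = 0.529651 / 10 = 0.053.

0.053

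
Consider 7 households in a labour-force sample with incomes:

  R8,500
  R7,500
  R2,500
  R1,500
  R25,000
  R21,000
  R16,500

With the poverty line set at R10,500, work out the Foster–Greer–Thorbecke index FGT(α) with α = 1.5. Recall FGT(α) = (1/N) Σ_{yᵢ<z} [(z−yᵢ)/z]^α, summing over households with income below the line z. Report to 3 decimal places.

Incomes under z: R1,500, R2,500, R7,500, R8,500 (q = 4 of N = 7).
Relative gaps: (10500−1500)/10500 = 0.8571; (10500−2500)/10500 = 0.7619; (10500−7500)/10500 = 0.2857; (10500−8500)/10500 = 0.1905.
Raised to α = 1.5: 0.79356; 0.66504; 0.15272; 0.08313.
Sum = 1.694456; FGT(1.5) = 1.694456 / 7 = 0.242.

0.242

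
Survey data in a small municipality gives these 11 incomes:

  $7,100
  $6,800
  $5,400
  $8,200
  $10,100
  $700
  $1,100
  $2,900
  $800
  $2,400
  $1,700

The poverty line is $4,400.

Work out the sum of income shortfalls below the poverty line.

Below the line: $700, $800, $1,100, $1,700, $2,400, $2,900 (q = 6 of N = 11).
Individual gaps: 4400−700 = 3700; 4400−800 = 3600; 4400−1100 = 3300; 4400−1700 = 2700; 4400−2400 = 2000; 4400−2900 = 1500.
Aggregate gap = $16,800.

$16,800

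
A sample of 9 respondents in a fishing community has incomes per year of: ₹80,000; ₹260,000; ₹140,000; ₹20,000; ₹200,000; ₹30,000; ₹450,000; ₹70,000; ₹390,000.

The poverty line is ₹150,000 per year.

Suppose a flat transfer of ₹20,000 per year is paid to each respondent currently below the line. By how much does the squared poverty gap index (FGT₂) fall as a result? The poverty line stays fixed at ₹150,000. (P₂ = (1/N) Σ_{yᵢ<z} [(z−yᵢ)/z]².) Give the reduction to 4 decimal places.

0.0716

Before: below the line — ₹20,000, ₹30,000, ₹70,000, ₹80,000, ₹140,000; squared poverty gap index (FGT₂) = 0.210864.
After the ₹20,000 transfer: below the line — ₹40,000, ₹50,000, ₹90,000, ₹100,000; squared poverty gap index (FGT₂) = 0.139259.
Reduction = 0.210864 − 0.139259 = 0.0716.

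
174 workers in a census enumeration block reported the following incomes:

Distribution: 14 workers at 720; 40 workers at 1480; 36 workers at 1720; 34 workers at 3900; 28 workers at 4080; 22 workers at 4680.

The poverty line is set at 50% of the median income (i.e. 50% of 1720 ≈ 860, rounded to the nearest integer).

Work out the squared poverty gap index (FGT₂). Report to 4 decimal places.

0.0021

Poor units: 14×720 (q = 14 of N = 174).
Shortfall ratios: (860−720)/860 = 0.1628 (×14).
Squared: 0.0265 (×14).
Sum = 0.371011; P₂ = 0.371011 / 174 = 0.0021.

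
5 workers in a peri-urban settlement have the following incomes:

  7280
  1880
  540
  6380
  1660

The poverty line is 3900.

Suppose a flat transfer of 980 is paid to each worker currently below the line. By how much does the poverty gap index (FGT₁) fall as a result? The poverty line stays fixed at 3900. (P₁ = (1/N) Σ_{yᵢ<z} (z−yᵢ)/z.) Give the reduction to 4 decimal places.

0.1508

Before: below the line — 540, 1660, 1880; poverty gap index (FGT₁) = 0.390769.
After the 980 transfer: below the line — 1520, 2640, 2860; poverty gap index (FGT₁) = 0.240000.
Reduction = 0.390769 − 0.240000 = 0.1508.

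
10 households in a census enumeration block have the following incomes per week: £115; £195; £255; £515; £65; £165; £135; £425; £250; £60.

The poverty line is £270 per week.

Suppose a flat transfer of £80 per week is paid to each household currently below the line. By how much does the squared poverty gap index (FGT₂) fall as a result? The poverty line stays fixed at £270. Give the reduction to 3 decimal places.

Before: below the line — £60, £65, £115, £135, £165, £195, £250, £255; squared poverty gap index (FGT₂) = 0.19979.
After the £80 transfer: below the line — £140, £145, £195, £215, £245; squared poverty gap index (FGT₂) = 0.05734.
Reduction = 0.19979 − 0.05734 = 0.142.

0.142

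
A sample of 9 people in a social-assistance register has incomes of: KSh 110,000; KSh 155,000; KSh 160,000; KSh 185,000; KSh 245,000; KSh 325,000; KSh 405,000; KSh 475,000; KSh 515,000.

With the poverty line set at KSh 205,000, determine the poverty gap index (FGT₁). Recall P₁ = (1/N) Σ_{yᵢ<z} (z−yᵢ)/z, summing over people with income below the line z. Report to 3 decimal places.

0.114

Below the line: KSh 110,000, KSh 155,000, KSh 160,000, KSh 185,000 (q = 4 of N = 9).
Gap ratios (z−y)/z: (205000−110000)/205000 = 0.4634; (205000−155000)/205000 = 0.2439; (205000−160000)/205000 = 0.2195; (205000−185000)/205000 = 0.0976.
Sum of shortfalls = 1.024390; P₁ averages over all N: 1.024390 / 9 = 0.114.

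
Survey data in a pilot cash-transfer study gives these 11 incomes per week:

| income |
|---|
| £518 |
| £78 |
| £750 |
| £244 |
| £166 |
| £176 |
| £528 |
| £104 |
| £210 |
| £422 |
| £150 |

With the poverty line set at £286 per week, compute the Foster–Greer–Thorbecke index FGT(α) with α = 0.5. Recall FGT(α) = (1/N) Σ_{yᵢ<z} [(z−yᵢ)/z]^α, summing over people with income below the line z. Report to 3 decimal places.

0.410

Below z: £78, £104, £150, £166, £176, £210, £244 (q = 7 of N = 11).
Relative gaps: (286−78)/286 = 0.7273; (286−104)/286 = 0.6364; (286−150)/286 = 0.4755; (286−166)/286 = 0.4196; (286−176)/286 = 0.3846; (286−210)/286 = 0.2657; (286−244)/286 = 0.1469.
Raised to α = 0.5: 0.85280; 0.79772; 0.68958; 0.64775; 0.62017; 0.51549; 0.38321.
Sum = 4.506742; FGT(0.5) = 4.506742 / 11 = 0.410.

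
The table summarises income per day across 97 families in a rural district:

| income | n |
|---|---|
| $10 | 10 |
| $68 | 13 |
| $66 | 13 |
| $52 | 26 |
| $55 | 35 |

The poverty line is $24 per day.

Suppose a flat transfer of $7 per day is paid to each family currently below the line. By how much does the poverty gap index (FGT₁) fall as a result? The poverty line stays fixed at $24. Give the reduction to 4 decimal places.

Before: below the line — 10×$10; poverty gap index (FGT₁) = 0.060137.
After the $7 transfer: below the line — 10×$17; poverty gap index (FGT₁) = 0.030069.
Reduction = 0.060137 − 0.030069 = 0.0301.

0.0301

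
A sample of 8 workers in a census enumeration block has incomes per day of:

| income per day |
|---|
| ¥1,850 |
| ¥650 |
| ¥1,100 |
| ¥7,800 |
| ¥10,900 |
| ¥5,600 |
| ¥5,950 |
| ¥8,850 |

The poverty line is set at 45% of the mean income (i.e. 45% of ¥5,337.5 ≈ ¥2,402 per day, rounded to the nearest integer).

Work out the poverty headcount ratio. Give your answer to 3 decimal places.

3 of the 8 workers have income below ¥2,402.
H = 3/8 = 0.375.

0.375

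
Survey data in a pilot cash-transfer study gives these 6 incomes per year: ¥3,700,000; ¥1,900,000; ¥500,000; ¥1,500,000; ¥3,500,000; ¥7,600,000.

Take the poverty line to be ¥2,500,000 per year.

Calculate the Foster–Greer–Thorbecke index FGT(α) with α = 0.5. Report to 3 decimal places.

Below the line: ¥500,000, ¥1,500,000, ¥1,900,000 (q = 3 of N = 6).
Shortfall ratios: (2500000−500000)/2500000 = 0.8000; (2500000−1500000)/2500000 = 0.4000; (2500000−1900000)/2500000 = 0.2400.
Raised to α = 0.5: 0.89443; 0.63246; 0.48990.
Sum = 2.016781; FGT(0.5) = 2.016781 / 6 = 0.336.

0.336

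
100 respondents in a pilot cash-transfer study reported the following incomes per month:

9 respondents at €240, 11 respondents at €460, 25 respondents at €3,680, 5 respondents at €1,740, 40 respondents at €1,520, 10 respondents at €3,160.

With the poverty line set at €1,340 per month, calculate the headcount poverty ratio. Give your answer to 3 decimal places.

20 of the 100 respondents have income below €1,340.
H = 20/100 = 0.200.

0.200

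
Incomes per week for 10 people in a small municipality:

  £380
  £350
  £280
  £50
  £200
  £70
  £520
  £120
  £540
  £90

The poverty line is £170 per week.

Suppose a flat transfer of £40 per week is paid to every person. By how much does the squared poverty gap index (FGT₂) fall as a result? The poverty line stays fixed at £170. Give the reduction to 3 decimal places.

Before: below the line — £50, £70, £90, £120; squared poverty gap index (FGT₂) = 0.11522.
After the £40 transfer: below the line — £90, £110, £130, £160; squared poverty gap index (FGT₂) = 0.04048.
Reduction = 0.11522 − 0.04048 = 0.075.

0.075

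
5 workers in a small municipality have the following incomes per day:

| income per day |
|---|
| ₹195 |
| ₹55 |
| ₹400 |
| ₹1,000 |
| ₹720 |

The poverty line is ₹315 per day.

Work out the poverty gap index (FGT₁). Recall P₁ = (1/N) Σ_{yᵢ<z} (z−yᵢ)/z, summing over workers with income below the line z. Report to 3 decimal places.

0.241

Below z: ₹55, ₹195 (q = 2 of N = 5).
Relative gaps: (315−55)/315 = 0.8254; (315−195)/315 = 0.3810.
Sum of shortfalls = 1.206349; P₁ averages over all N: 1.206349 / 5 = 0.241.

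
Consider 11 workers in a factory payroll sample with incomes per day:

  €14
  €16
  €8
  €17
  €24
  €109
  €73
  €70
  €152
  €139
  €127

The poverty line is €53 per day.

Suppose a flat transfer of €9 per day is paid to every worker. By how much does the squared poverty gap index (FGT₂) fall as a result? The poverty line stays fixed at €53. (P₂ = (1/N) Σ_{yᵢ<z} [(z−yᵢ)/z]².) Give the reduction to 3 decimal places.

Before: below the line — €8, €14, €16, €17, €24; squared poverty gap index (FGT₂) = 0.22823.
After the €9 transfer: below the line — €17, €23, €25, €26, €33; squared poverty gap index (FGT₂) = 0.13298.
Reduction = 0.22823 − 0.13298 = 0.095.

0.095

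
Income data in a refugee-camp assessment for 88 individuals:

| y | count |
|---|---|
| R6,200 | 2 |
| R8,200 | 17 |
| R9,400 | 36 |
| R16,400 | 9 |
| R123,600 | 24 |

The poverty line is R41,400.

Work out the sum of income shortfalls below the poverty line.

R2,011,800

Incomes under z: 2×R6,200, 17×R8,200, 36×R9,400, 9×R16,400 (q = 64 of N = 88).
Individual gaps: 2×(41400−6200) = 70400; 17×(41400−8200) = 564400; 36×(41400−9400) = 1152000; 9×(41400−16400) = 225000.
Aggregate gap = R2,011,800.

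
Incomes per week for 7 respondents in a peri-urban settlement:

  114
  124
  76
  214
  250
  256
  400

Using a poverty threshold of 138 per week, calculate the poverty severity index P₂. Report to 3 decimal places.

Incomes under z: 76, 114, 124 (q = 3 of N = 7).
Gap ratios (z−y)/z: (138−76)/138 = 0.4493; (138−114)/138 = 0.1739; (138−124)/138 = 0.1014.
Squared: 0.2018; 0.0302; 0.0103.
Sum = 0.242386; P₂ = 0.242386 / 7 = 0.035.

0.035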